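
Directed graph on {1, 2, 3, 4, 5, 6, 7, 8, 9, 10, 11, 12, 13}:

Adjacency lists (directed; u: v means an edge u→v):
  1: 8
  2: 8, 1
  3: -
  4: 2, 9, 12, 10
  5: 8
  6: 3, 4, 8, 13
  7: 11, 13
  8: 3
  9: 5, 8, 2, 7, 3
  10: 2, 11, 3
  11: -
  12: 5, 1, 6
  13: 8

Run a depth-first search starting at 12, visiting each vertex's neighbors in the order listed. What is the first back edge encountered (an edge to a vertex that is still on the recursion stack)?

4→12

DFS from 12 (visiting each vertex's neighbors in the order listed); mark gray on enter, black on exit:
12 gray
  5 gray
    8 gray
      3 gray
      3 black
    8 black
  5 black
  1 gray
    1→8: 8 black — skip
  1 black
  6 gray
    6→3: 3 black — skip
    4 gray
      2 gray
        2→8: 8 black — skip
        2→1: 1 black — skip
      2 black
      9 gray
        9→5: 5 black — skip
        9→8: 8 black — skip
        9→2: 2 black — skip
        7 gray
          11 gray
          11 black
          13 gray
            13→8: 8 black — skip
          13 black
        7 black
        9→3: 3 black — skip
      9 black
      4→12: 12 is gray → back edge
First back edge: 4 → 12.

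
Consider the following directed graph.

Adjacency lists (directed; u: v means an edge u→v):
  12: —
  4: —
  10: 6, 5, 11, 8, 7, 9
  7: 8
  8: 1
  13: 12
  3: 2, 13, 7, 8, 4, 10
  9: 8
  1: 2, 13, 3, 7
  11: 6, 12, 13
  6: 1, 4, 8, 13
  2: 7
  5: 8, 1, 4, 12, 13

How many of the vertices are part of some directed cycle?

10

A vertex is on a directed cycle iff it belongs to a strongly connected component of size ≥ 2 (or has a self-loop).
The vertices on cycles are {1, 2, 3, 5, 6, 7, 8, 9, 10, 11} — 10 in total.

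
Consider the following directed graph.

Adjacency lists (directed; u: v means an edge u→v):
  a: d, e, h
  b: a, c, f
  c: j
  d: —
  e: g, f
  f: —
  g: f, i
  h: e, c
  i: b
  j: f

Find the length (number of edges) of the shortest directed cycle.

5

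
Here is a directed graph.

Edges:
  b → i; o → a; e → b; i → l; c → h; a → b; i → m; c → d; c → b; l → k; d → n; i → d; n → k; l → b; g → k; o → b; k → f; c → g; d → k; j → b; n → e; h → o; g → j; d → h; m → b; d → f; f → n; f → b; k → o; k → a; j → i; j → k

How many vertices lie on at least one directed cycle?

A vertex is on a directed cycle iff it belongs to a strongly connected component of size ≥ 2 (or has a self-loop).
The vertices on cycles are {a, b, d, e, f, h, i, k, l, m, n, o} — 12 in total.

12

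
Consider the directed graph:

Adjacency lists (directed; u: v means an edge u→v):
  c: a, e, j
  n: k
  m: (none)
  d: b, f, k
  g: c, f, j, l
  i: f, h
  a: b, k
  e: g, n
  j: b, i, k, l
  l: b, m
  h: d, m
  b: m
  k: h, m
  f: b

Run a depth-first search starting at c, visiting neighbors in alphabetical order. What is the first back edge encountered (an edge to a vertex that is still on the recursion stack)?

DFS from c (visiting neighbors in alphabetical order); mark gray on enter, black on exit:
c gray
  a gray
    b gray
      m gray
      m black
    b black
    k gray
      h gray
        d gray
          d→b: b black — skip
          f gray
            f→b: b black — skip
          f black
          d→k: k is gray → back edge
First back edge: d → k.

d->k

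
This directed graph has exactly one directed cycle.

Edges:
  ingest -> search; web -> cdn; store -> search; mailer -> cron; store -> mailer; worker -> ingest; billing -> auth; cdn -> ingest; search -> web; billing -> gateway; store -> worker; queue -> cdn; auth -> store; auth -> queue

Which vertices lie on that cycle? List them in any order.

DFS with gray/black marking from search:
search gray
  web gray
    cdn gray
      ingest gray
        ingest→search: search is gray → back edge
Back edge closes the cycle search → web → cdn → ingest → search; its vertices are {cdn, web, ingest, search}.

cdn, web, ingest, search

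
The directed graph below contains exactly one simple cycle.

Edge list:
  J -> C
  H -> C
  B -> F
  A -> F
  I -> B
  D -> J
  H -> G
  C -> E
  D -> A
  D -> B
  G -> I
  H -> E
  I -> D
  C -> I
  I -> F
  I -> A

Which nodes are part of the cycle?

DFS with gray/black marking from C:
C gray
  I gray
    A gray
      F gray
      F black
    A black
    B gray
      B→F: F black — skip
    B black
    I→F: F black — skip
    D gray
      D→A: A black — skip
      J gray
        J→C: C is gray → back edge
Back edge closes the cycle C → I → D → J → C; its vertices are {C, D, I, J}.

C, D, I, J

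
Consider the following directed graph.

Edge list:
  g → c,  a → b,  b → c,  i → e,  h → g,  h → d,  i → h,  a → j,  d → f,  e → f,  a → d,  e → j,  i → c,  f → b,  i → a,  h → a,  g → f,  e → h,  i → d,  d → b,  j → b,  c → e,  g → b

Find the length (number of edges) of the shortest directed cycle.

For each vertex v, BFS finds the shortest path from v back to v.
The shortest such closed walk is h → g → c → e → h, length 4.

4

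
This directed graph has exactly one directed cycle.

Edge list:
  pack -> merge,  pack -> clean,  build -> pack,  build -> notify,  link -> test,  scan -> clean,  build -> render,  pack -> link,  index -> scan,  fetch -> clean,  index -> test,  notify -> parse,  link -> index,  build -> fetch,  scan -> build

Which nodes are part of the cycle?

DFS with gray/black marking from build:
build gray
  render gray
  render black
  fetch gray
    clean gray
    clean black
  fetch black
  pack gray
    link gray
      index gray
        scan gray
          scan→clean: clean black — skip
          scan→build: build is gray → back edge
Back edge closes the cycle build → pack → link → index → scan → build; its vertices are {link, pack, scan, build, index}.

link, pack, scan, build, index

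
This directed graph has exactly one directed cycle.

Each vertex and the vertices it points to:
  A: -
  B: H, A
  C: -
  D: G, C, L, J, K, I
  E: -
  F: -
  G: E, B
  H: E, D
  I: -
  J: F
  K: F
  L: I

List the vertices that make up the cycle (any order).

B, D, G, H

DFS with gray/black marking from D:
D gray
  G gray
    E gray
    E black
    B gray
      H gray
        H→E: E black — skip
        H→D: D is gray → back edge
Back edge closes the cycle D → G → B → H → D; its vertices are {B, D, G, H}.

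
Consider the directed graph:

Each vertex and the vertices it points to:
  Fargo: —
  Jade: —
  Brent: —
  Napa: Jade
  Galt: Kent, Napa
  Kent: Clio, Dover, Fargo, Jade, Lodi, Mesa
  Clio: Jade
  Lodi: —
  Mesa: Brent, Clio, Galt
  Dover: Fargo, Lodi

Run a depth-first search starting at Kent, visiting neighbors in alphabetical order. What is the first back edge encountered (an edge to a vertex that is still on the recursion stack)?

DFS from Kent (visiting neighbors in alphabetical order); mark gray on enter, black on exit:
Kent gray
  Clio gray
    Jade gray
    Jade black
  Clio black
  Dover gray
    Fargo gray
    Fargo black
    Lodi gray
    Lodi black
  Dover black
  Kent→Fargo: Fargo black — skip
  Kent→Jade: Jade black — skip
  Kent→Lodi: Lodi black — skip
  Mesa gray
    Brent gray
    Brent black
    Mesa→Clio: Clio black — skip
    Galt gray
      Galt→Kent: Kent is gray → back edge
First back edge: Galt → Kent.

Galt→Kent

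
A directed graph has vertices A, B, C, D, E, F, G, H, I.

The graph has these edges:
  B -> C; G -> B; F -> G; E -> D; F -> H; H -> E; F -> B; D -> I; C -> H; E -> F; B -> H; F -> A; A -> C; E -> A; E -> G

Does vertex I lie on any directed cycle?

No

I lies on a cycle iff there is a path from I back to itself.
Exploring from I, it never reaches itself; equivalently, its strongly connected component is a singleton.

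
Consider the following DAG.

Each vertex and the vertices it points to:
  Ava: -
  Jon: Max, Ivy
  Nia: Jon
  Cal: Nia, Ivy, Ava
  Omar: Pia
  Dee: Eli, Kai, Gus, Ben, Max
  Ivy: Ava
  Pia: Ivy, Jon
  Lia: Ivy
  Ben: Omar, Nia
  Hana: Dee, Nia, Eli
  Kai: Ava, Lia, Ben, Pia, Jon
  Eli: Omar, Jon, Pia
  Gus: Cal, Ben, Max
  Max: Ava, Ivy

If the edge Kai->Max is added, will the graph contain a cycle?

No

Adding Kai→Max creates a cycle iff Max can already reach Kai.
Explore from Max: no path reaches Kai. The graph stays acyclic.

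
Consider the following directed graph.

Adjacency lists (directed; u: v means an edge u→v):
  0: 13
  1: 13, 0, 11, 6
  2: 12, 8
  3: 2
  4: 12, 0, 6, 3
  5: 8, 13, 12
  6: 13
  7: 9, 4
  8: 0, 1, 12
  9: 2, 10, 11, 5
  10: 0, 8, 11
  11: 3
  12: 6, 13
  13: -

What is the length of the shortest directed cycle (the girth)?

5

For each vertex v, BFS finds the shortest path from v back to v.
The shortest such closed walk is 11 → 3 → 2 → 8 → 1 → 11, length 5.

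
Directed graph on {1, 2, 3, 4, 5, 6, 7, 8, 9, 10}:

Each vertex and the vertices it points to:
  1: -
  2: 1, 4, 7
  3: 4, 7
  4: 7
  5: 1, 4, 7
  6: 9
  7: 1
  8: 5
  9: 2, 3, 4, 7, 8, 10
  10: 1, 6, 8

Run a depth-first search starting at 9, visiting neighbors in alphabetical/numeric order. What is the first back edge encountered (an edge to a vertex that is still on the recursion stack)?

6->9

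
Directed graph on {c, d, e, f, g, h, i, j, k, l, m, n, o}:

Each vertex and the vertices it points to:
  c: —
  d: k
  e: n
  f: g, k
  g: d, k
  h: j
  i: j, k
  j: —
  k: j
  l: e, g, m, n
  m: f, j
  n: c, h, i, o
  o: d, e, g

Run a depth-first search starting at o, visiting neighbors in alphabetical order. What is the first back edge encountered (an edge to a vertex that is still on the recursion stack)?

DFS from o (visiting neighbors in alphabetical order); mark gray on enter, black on exit:
o gray
  d gray
    k gray
      j gray
      j black
    k black
  d black
  e gray
    n gray
      c gray
      c black
      h gray
        h→j: j black — skip
      h black
      i gray
        i→j: j black — skip
        i→k: k black — skip
      i black
      n→o: o is gray → back edge
First back edge: n → o.

n->o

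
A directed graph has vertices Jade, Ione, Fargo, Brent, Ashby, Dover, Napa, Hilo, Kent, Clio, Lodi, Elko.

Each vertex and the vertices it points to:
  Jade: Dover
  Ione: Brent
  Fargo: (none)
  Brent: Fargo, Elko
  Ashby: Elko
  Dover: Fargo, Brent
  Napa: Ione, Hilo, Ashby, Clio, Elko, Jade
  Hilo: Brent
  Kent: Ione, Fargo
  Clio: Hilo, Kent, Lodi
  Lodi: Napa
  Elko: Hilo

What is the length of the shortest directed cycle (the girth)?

3

For each vertex v, BFS finds the shortest path from v back to v.
The shortest such closed walk is Napa → Clio → Lodi → Napa, length 3.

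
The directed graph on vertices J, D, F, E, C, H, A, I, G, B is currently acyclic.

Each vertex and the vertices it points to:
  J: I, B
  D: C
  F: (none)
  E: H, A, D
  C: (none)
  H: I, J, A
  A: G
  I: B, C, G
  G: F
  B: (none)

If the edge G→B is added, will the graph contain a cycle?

No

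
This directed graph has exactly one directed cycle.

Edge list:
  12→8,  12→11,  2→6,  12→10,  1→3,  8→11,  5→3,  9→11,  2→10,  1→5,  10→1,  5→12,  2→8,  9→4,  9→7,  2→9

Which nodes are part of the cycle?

DFS with gray/black marking from 10:
10 gray
  1 gray
    5 gray
      3 gray
      3 black
      12 gray
        8 gray
          11 gray
          11 black
        8 black
        12→10: 10 is gray → back edge
Back edge closes the cycle 10 → 1 → 5 → 12 → 10; its vertices are {1, 5, 10, 12}.

1, 5, 10, 12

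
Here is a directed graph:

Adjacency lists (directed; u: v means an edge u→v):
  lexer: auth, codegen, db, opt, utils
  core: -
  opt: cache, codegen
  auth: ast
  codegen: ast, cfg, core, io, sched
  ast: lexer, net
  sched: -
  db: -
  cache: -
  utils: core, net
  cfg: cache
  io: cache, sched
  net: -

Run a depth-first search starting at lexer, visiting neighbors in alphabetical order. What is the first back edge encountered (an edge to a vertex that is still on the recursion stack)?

ast→lexer

DFS from lexer (visiting neighbors in alphabetical order); mark gray on enter, black on exit:
lexer gray
  auth gray
    ast gray
      ast→lexer: lexer is gray → back edge
First back edge: ast → lexer.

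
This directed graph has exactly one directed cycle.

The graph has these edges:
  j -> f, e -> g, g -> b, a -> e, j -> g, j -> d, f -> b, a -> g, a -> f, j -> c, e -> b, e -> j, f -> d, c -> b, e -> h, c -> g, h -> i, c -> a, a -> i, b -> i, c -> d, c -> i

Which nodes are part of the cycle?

DFS with gray/black marking from a:
a gray
  g gray
    b gray
      i gray
      i black
    b black
  g black
  e gray
    h gray
      h→i: i black — skip
    h black
    j gray
      c gray
        c→i: i black — skip
        d gray
        d black
        c→b: b black — skip
        c→a: a is gray → back edge
Back edge closes the cycle a → e → j → c → a; its vertices are {a, c, e, j}.

a, c, e, j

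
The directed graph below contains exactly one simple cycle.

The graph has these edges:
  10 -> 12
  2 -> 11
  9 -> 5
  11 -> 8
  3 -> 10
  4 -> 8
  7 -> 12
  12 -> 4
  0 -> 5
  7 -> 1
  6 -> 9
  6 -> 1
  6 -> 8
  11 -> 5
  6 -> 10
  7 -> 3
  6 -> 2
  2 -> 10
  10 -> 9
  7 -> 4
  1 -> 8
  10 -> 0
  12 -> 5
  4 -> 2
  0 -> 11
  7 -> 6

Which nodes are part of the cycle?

2, 4, 10, 12

DFS with gray/black marking from 2:
2 gray
  11 gray
    5 gray
    5 black
    8 gray
    8 black
  11 black
  10 gray
    9 gray
      9→5: 5 black — skip
    9 black
    12 gray
      4 gray
        4→2: 2 is gray → back edge
Back edge closes the cycle 2 → 10 → 12 → 4 → 2; its vertices are {2, 4, 10, 12}.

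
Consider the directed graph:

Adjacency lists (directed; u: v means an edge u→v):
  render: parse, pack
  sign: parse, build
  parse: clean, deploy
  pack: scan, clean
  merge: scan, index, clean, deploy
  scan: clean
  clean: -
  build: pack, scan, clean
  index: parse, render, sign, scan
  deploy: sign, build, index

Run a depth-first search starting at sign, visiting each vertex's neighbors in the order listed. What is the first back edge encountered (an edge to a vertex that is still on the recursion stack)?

deploy->sign

DFS from sign (visiting each vertex's neighbors in the order listed); mark gray on enter, black on exit:
sign gray
  parse gray
    clean gray
    clean black
    deploy gray
      deploy→sign: sign is gray → back edge
First back edge: deploy → sign.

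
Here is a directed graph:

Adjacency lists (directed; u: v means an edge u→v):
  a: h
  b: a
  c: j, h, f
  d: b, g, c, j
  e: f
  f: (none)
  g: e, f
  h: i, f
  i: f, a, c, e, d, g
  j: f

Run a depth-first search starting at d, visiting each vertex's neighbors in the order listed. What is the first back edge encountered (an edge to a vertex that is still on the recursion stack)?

i→a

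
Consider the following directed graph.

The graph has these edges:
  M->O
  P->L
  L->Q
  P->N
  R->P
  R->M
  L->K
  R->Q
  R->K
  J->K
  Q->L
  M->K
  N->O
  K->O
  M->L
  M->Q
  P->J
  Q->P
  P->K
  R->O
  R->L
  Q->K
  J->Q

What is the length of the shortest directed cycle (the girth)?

For each vertex v, BFS finds the shortest path from v back to v.
The shortest such closed walk is L → Q → L, length 2.

2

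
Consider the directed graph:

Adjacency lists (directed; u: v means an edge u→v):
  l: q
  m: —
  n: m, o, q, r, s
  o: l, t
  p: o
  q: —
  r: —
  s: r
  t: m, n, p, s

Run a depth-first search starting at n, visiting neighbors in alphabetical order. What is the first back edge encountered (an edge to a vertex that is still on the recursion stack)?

DFS from n (visiting neighbors in alphabetical order); mark gray on enter, black on exit:
n gray
  m gray
  m black
  o gray
    l gray
      q gray
      q black
    l black
    t gray
      t→m: m black — skip
      t→n: n is gray → back edge
First back edge: t → n.

t->n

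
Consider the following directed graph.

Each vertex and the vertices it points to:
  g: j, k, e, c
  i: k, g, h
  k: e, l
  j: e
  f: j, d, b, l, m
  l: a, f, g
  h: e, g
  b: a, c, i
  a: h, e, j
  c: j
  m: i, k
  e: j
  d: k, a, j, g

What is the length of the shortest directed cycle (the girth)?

For each vertex v, BFS finds the shortest path from v back to v.
The shortest such closed walk is f → l → f, length 2.

2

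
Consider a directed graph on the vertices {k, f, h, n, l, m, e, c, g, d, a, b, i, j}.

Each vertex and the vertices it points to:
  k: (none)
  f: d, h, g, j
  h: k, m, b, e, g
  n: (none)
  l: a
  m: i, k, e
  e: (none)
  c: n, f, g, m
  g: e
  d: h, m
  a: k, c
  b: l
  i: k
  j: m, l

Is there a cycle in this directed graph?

DFS with white/gray/black marking, starting from m:
m gray
  i gray
    k gray
    k black
  i black
  m→k: k black — skip
  e gray
  e black
m black
f gray
  d gray
    h gray
      h→k: k black — skip
      h→m: m black — skip
      b gray
        l gray
          a gray
            a→k: k black — skip
            c gray
              n gray
              n black
              c→f: f is gray → back edge
Back edge found, so a cycle exists: f → d → h → b → l → a → c → f.

Yes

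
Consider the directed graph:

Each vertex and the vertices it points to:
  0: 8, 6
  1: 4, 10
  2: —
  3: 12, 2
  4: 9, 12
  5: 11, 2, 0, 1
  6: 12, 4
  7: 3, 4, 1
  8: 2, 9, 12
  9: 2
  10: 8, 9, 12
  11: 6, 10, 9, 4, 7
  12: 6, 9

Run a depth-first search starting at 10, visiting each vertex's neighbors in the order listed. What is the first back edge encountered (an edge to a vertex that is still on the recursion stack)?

6→12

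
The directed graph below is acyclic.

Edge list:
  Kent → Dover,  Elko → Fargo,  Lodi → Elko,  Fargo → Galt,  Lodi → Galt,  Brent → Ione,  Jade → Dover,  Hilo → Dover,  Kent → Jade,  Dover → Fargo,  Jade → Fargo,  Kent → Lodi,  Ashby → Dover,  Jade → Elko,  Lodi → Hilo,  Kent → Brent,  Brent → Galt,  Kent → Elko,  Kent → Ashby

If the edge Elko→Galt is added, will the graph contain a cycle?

No

Adding Elko→Galt creates a cycle iff Galt can already reach Elko.
Explore from Galt: no path reaches Elko. The graph stays acyclic.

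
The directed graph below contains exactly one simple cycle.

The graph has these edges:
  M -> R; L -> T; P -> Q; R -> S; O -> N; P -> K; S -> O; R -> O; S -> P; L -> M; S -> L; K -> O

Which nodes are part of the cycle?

L, M, R, S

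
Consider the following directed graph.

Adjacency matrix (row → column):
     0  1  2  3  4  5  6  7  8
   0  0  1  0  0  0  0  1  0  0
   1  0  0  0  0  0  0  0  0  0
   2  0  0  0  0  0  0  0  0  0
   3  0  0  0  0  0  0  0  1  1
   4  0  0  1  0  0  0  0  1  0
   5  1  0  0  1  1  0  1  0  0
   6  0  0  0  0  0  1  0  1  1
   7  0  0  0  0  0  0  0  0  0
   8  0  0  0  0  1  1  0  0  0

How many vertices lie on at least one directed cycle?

A vertex is on a directed cycle iff it belongs to a strongly connected component of size ≥ 2 (or has a self-loop).
The vertices on cycles are {0, 3, 5, 6, 8} — 5 in total.

5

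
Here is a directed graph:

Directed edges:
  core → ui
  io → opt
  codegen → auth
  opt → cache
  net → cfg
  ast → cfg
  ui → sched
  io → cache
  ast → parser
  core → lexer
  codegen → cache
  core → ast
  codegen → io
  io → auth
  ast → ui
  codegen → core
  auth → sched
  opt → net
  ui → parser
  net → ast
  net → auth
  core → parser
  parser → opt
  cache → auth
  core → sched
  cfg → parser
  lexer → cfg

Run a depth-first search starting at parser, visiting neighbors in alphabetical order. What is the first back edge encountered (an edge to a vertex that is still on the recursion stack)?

cfg->parser

DFS from parser (visiting neighbors in alphabetical order); mark gray on enter, black on exit:
parser gray
  opt gray
    cache gray
      auth gray
        sched gray
        sched black
      auth black
    cache black
    net gray
      ast gray
        cfg gray
          cfg→parser: parser is gray → back edge
First back edge: cfg → parser.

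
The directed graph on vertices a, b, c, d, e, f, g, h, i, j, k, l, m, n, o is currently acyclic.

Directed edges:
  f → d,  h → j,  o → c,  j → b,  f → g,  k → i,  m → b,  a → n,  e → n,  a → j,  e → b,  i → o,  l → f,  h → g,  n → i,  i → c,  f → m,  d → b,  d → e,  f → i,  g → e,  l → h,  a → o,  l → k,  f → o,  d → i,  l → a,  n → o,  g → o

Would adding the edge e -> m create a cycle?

No

Adding e→m creates a cycle iff m can already reach e.
Explore from m: no path reaches e. The graph stays acyclic.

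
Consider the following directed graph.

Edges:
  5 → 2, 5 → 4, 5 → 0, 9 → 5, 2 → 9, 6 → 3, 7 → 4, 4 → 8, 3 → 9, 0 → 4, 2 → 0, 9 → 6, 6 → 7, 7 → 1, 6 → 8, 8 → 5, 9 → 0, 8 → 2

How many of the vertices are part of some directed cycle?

9

A vertex is on a directed cycle iff it belongs to a strongly connected component of size ≥ 2 (or has a self-loop).
The vertices on cycles are {0, 2, 3, 4, 5, 6, 7, 8, 9} — 9 in total.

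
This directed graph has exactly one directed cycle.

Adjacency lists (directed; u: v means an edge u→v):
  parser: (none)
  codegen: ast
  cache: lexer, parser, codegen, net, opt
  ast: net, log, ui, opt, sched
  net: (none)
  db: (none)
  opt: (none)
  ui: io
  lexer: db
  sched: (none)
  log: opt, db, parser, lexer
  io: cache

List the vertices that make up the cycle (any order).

DFS with gray/black marking from ast:
ast gray
  net gray
  net black
  log gray
    opt gray
    opt black
    db gray
    db black
    parser gray
    parser black
    lexer gray
      lexer→db: db black — skip
    lexer black
  log black
  ui gray
    io gray
      cache gray
        cache→lexer: lexer black — skip
        cache→parser: parser black — skip
        codegen gray
          codegen→ast: ast is gray → back edge
Back edge closes the cycle ast → ui → io → cache → codegen → ast; its vertices are {io, ui, ast, cache, codegen}.

io, ui, ast, cache, codegen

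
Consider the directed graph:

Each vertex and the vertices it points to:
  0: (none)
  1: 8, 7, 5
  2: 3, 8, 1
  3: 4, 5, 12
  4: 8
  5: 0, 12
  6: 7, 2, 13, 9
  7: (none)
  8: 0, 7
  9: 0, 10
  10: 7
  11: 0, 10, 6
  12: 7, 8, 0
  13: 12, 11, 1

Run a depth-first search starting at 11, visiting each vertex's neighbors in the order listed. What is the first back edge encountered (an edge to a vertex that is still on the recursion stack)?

13→11

DFS from 11 (visiting each vertex's neighbors in the order listed); mark gray on enter, black on exit:
11 gray
  0 gray
  0 black
  10 gray
    7 gray
    7 black
  10 black
  6 gray
    6→7: 7 black — skip
    2 gray
      3 gray
        4 gray
          8 gray
            8→0: 0 black — skip
            8→7: 7 black — skip
          8 black
        4 black
        5 gray
          5→0: 0 black — skip
          12 gray
            12→7: 7 black — skip
            12→8: 8 black — skip
            12→0: 0 black — skip
          12 black
        5 black
        3→12: 12 black — skip
      3 black
      2→8: 8 black — skip
      1 gray
        1→8: 8 black — skip
        1→7: 7 black — skip
        1→5: 5 black — skip
      1 black
    2 black
    13 gray
      13→12: 12 black — skip
      13→11: 11 is gray → back edge
First back edge: 13 → 11.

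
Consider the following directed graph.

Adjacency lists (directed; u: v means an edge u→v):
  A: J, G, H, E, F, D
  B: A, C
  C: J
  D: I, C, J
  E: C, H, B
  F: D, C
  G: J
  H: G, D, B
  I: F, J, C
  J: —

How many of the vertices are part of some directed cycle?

7

A vertex is on a directed cycle iff it belongs to a strongly connected component of size ≥ 2 (or has a self-loop).
The vertices on cycles are {A, B, D, E, F, H, I} — 7 in total.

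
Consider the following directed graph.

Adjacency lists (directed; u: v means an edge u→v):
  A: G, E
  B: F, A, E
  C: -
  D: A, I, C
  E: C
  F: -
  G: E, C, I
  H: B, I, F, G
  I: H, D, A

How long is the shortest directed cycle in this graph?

2

For each vertex v, BFS finds the shortest path from v back to v.
The shortest such closed walk is D → I → D, length 2.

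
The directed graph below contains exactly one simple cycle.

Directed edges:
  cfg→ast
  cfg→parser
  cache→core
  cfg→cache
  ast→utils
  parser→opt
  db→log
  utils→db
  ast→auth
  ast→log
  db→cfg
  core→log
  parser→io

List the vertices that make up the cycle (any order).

DFS with gray/black marking from cfg:
cfg gray
  cache gray
    core gray
      log gray
      log black
    core black
  cache black
  parser gray
    io gray
    io black
    opt gray
    opt black
  parser black
  ast gray
    utils gray
      db gray
        db→log: log black — skip
        db→cfg: cfg is gray → back edge
Back edge closes the cycle cfg → ast → utils → db → cfg; its vertices are {db, ast, cfg, utils}.

db, ast, cfg, utils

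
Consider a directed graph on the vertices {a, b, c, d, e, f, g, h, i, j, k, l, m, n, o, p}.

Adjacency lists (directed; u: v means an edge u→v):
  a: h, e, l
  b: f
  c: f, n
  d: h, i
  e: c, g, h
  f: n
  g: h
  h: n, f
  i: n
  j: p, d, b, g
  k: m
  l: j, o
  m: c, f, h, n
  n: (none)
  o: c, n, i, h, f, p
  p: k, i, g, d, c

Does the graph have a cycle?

DFS with white/gray/black marking, starting from p:
p gray
  k gray
    m gray
      c gray
        f gray
          n gray
          n black
        f black
        c→n: n black — skip
      c black
      m→f: f black — skip
      h gray
        h→n: n black — skip
        h→f: f black — skip
      h black
      m→n: n black — skip
    m black
  k black
  i gray
    i→n: n black — skip
  i black
  g gray
    g→h: h black — skip
  g black
  d gray
    d→h: h black — skip
    d→i: i black — skip
  d black
  p→c: c black — skip
p black
a gray
  a→h: h black — skip
  e gray
    e→c: c black — skip
    e→g: g black — skip
    e→h: h black — skip
  e black
  l gray
    j gray
      j→p: p black — skip
      j→d: d black — skip
      b gray
        b→f: f black — skip
      b black
      j→g: g black — skip
    j black
    o gray
      o→c: c black — skip
      o→n: n black — skip
      o→i: i black — skip
      o→h: h black — skip
      o→f: f black — skip
      o→p: p black — skip
    o black
  l black
a black
Every edge goes to a white or black vertex — no back edge, so the graph is acyclic.

No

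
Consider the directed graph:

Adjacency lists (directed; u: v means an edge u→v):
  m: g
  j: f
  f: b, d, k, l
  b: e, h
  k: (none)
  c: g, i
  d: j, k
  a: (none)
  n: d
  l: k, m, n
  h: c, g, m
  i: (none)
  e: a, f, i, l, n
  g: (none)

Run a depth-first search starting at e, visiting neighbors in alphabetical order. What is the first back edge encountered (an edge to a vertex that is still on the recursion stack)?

DFS from e (visiting neighbors in alphabetical order); mark gray on enter, black on exit:
e gray
  a gray
  a black
  f gray
    b gray
      b→e: e is gray → back edge
First back edge: b → e.

b→e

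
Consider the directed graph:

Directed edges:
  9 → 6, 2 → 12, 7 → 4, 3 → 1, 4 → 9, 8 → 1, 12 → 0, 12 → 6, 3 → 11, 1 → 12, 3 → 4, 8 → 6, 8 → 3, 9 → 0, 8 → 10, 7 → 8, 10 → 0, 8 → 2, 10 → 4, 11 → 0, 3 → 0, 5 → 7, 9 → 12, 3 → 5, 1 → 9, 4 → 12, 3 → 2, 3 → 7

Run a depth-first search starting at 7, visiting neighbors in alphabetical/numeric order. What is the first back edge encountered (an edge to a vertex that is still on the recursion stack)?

DFS from 7 (visiting neighbors in alphabetical/numeric order); mark gray on enter, black on exit:
7 gray
  4 gray
    9 gray
      0 gray
      0 black
      6 gray
      6 black
      12 gray
        12→0: 0 black — skip
        12→6: 6 black — skip
      12 black
    9 black
    4→12: 12 black — skip
  4 black
  8 gray
    1 gray
      1→9: 9 black — skip
      1→12: 12 black — skip
    1 black
    2 gray
      2→12: 12 black — skip
    2 black
    3 gray
      3→0: 0 black — skip
      3→1: 1 black — skip
      3→2: 2 black — skip
      3→4: 4 black — skip
      5 gray
        5→7: 7 is gray → back edge
First back edge: 5 → 7.

5->7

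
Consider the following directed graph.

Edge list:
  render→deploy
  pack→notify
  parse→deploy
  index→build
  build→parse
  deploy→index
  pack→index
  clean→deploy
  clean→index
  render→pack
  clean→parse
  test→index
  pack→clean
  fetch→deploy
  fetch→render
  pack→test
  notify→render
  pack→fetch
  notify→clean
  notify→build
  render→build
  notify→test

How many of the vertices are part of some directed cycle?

8

A vertex is on a directed cycle iff it belongs to a strongly connected component of size ≥ 2 (or has a self-loop).
The vertices on cycles are {pack, build, fetch, index, parse, deploy, notify, render} — 8 in total.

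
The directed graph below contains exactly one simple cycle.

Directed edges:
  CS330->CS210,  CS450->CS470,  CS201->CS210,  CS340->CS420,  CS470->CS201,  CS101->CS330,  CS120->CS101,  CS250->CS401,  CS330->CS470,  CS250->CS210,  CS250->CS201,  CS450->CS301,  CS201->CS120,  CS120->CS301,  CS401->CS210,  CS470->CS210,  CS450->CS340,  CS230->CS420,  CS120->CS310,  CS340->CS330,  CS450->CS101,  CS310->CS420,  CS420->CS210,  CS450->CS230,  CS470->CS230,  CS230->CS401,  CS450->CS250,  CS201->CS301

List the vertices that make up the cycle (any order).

DFS with gray/black marking from CS470:
CS470 gray
  CS210 gray
  CS210 black
  CS201 gray
    CS201→CS210: CS210 black — skip
    CS120 gray
      CS301 gray
      CS301 black
      CS101 gray
        CS330 gray
          CS330→CS210: CS210 black — skip
          CS330→CS470: CS470 is gray → back edge
Back edge closes the cycle CS470 → CS201 → CS120 → CS101 → CS330 → CS470; its vertices are {CS101, CS120, CS201, CS330, CS470}.

CS101, CS120, CS201, CS330, CS470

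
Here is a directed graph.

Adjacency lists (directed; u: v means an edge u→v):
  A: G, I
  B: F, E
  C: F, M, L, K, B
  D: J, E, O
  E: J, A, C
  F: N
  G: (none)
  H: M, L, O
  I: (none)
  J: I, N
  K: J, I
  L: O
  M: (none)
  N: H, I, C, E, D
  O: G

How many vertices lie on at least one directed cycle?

A vertex is on a directed cycle iff it belongs to a strongly connected component of size ≥ 2 (or has a self-loop).
The vertices on cycles are {B, C, D, E, F, J, K, N} — 8 in total.

8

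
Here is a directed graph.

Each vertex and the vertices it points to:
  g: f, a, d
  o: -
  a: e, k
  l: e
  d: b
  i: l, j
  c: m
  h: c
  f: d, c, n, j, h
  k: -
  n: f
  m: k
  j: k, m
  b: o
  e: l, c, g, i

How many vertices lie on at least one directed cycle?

A vertex is on a directed cycle iff it belongs to a strongly connected component of size ≥ 2 (or has a self-loop).
The vertices on cycles are {a, e, f, g, i, l, n} — 7 in total.

7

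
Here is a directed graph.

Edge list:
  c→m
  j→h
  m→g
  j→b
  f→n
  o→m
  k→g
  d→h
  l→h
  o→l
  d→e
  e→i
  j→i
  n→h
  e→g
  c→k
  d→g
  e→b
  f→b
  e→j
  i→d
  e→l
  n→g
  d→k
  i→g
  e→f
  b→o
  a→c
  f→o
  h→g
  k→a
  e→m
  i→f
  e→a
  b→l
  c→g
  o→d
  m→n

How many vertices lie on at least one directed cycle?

A vertex is on a directed cycle iff it belongs to a strongly connected component of size ≥ 2 (or has a self-loop).
The vertices on cycles are {a, b, c, d, e, f, i, j, k, o} — 10 in total.

10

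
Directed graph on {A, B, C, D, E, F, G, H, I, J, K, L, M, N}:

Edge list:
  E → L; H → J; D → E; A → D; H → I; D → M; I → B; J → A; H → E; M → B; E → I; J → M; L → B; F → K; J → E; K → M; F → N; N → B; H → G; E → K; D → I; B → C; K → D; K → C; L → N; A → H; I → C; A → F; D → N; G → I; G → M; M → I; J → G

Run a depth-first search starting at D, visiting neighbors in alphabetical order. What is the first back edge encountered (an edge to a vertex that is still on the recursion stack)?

DFS from D (visiting neighbors in alphabetical order); mark gray on enter, black on exit:
D gray
  E gray
    I gray
      B gray
        C gray
        C black
      B black
      I→C: C black — skip
    I black
    K gray
      K→C: C black — skip
      K→D: D is gray → back edge
First back edge: K → D.

K->D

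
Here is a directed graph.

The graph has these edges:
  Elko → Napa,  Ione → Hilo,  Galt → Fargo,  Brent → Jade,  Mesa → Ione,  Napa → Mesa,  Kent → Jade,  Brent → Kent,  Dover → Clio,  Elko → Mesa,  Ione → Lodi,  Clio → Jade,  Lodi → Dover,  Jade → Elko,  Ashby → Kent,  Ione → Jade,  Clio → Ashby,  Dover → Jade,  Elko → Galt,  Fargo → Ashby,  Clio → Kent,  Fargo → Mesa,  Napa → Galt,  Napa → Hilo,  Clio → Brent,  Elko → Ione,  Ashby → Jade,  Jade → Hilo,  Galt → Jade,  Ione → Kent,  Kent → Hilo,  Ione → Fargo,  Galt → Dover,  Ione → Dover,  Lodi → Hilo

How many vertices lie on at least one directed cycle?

13

A vertex is on a directed cycle iff it belongs to a strongly connected component of size ≥ 2 (or has a self-loop).
The vertices on cycles are {Clio, Elko, Galt, Ione, Jade, Kent, Lodi, Mesa, Napa, Ashby, Brent, Dover, Fargo} — 13 in total.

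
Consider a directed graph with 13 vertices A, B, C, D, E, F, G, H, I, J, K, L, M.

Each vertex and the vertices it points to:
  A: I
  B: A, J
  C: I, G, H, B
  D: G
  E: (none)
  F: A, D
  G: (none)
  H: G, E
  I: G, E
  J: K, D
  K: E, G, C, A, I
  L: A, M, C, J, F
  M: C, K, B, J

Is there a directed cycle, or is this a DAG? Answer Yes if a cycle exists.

Yes

DFS with white/gray/black marking, starting from E:
E gray
E black
A gray
  I gray
    G gray
    G black
    I→E: E black — skip
  I black
A black
B gray
  B→A: A black — skip
  J gray
    K gray
      K→E: E black — skip
      K→G: G black — skip
      C gray
        C→I: I black — skip
        C→G: G black — skip
        H gray
          H→G: G black — skip
          H→E: E black — skip
        H black
        C→B: B is gray → back edge
Back edge found, so a cycle exists: B → J → K → C → B.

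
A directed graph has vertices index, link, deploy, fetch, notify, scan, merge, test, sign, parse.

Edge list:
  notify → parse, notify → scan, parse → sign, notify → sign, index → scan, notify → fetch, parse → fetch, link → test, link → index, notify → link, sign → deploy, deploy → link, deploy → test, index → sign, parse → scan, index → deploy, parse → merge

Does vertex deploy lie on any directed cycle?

Yes

deploy is on a cycle iff deploy can reach itself via ≥1 edge.
deploy → link → index → deploy — yes.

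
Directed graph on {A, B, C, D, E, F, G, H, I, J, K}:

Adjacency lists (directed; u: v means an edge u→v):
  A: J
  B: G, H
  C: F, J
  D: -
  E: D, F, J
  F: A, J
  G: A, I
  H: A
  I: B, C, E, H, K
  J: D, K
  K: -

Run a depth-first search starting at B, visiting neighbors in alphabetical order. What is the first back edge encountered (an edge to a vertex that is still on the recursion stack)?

I->B

DFS from B (visiting neighbors in alphabetical order); mark gray on enter, black on exit:
B gray
  G gray
    A gray
      J gray
        D gray
        D black
        K gray
        K black
      J black
    A black
    I gray
      I→B: B is gray → back edge
First back edge: I → B.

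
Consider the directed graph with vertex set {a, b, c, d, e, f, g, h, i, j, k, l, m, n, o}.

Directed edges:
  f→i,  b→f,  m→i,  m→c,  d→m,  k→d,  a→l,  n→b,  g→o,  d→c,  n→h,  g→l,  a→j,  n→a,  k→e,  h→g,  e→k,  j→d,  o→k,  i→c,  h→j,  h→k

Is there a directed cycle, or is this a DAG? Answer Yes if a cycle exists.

DFS with white/gray/black marking, starting from g:
g gray
  l gray
  l black
  o gray
    k gray
      e gray
        e→k: k is gray → back edge
Back edge found, so a cycle exists: k → e → k.

Yes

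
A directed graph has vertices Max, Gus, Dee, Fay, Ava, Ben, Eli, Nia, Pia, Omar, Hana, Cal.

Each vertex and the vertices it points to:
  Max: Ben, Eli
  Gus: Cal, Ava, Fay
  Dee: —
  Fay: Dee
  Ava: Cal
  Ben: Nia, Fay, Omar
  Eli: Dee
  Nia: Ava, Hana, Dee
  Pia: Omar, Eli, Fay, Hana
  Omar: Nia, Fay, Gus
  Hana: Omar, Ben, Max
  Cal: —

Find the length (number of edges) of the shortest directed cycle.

3

For each vertex v, BFS finds the shortest path from v back to v.
The shortest such closed walk is Hana → Omar → Nia → Hana, length 3.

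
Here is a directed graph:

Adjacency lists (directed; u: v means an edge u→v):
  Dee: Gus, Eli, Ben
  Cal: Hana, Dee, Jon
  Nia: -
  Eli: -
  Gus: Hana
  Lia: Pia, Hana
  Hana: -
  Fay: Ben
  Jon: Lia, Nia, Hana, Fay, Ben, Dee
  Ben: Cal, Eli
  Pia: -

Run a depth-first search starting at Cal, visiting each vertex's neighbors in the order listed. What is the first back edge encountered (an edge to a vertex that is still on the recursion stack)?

DFS from Cal (visiting each vertex's neighbors in the order listed); mark gray on enter, black on exit:
Cal gray
  Hana gray
  Hana black
  Dee gray
    Gus gray
      Gus→Hana: Hana black — skip
    Gus black
    Eli gray
    Eli black
    Ben gray
      Ben→Cal: Cal is gray → back edge
First back edge: Ben → Cal.

Ben→Cal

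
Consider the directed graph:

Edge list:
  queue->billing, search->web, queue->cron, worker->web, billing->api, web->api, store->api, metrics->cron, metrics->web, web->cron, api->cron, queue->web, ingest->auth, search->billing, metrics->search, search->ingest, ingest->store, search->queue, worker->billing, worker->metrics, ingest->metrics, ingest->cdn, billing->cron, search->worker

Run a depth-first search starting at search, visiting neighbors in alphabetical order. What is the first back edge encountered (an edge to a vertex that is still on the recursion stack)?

DFS from search (visiting neighbors in alphabetical order); mark gray on enter, black on exit:
search gray
  billing gray
    api gray
      cron gray
      cron black
    api black
    billing→cron: cron black — skip
  billing black
  ingest gray
    auth gray
    auth black
    cdn gray
    cdn black
    metrics gray
      metrics→cron: cron black — skip
      metrics→search: search is gray → back edge
First back edge: metrics → search.

metrics->search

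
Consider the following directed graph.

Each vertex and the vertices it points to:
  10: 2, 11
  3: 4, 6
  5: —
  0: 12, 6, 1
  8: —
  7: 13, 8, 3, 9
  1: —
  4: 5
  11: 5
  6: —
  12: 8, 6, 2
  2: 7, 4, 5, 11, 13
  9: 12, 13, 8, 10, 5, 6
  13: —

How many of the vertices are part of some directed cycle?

A vertex is on a directed cycle iff it belongs to a strongly connected component of size ≥ 2 (or has a self-loop).
The vertices on cycles are {2, 7, 9, 10, 12} — 5 in total.

5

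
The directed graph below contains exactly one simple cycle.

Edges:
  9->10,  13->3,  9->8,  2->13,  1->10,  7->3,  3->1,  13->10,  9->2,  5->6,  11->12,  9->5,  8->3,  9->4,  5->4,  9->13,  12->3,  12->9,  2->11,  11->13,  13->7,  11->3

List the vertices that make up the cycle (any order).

2, 9, 11, 12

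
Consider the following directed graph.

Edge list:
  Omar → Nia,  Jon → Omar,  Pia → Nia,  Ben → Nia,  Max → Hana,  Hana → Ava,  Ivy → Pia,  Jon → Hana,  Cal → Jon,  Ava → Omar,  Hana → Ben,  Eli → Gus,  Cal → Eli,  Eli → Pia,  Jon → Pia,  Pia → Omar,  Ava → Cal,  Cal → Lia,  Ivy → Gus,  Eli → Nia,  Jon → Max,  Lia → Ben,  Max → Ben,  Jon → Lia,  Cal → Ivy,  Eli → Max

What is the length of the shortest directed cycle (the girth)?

4

For each vertex v, BFS finds the shortest path from v back to v.
The shortest such closed walk is Cal → Jon → Hana → Ava → Cal, length 4.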